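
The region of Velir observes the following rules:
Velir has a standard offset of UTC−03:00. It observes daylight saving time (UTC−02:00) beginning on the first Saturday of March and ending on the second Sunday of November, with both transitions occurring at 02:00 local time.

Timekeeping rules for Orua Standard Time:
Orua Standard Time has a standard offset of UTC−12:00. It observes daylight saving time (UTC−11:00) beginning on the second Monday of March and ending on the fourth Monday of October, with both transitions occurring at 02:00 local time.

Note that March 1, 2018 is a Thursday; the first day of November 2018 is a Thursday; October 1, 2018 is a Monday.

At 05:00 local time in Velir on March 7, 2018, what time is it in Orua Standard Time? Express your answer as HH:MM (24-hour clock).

1 March 2018 is a Thursday, so the first Saturday is March 3.
1 November 2018 is a Thursday, so the first Sunday is November 4 and the second is November 11.
March 7, 2018 falls between 3 March and 11 November, so daylight saving is in effect and Velir is at UTC−02:00.
05:00 Velir + 2h = 07:00 UTC.
1 March 2018 is a Thursday, so the first Monday is March 5 and the second is March 12.
1 October 2018 is a Monday, so the first Monday is October 1 and the fourth is October 22.
At the standard offset (UTC−12:00), 07:00 UTC − 12h = 19:00 Orua Standard Time standard time (rolling into the previous day, 6 March 2018).
The standard-time date in Orua Standard Time, March 6, 2018, does not fall between 12 March and 22 October, so daylight saving is not in effect and Orua Standard Time is at UTC−12:00.
07:00 UTC − 12h = 19:00 Orua Standard Time (rolling into the previous day, 6 March 2018).

19:00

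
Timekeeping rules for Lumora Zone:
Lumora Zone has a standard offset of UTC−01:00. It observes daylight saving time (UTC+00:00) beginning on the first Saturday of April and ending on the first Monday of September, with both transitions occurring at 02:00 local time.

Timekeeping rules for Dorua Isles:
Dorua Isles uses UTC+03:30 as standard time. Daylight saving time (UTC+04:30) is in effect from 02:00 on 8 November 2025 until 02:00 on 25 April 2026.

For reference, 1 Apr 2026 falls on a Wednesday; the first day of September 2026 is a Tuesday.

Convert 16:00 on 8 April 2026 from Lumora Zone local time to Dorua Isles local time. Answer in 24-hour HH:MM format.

20:30

1 April 2026 is a Wednesday, so the first Saturday is April 4.
1 September 2026 is a Tuesday, so the first Monday is September 7.
8 April 2026 falls between 4 April and 7 September, so daylight saving is in effect and Lumora Zone is at UTC+00:00.
16:00 Lumora Zone − 0h = 16:00 UTC.
At the standard offset (UTC+03:30), 16:00 UTC + 3h30m = 19:30 Dorua Isles standard time.
The standard-time date in Dorua Isles, 8 April 2026, lies within the daylight-saving period (8 November 2025 – 25 April 2026), so Dorua Isles is on daylight time, UTC+04:30.
16:00 UTC + 4h30m = 20:30 Dorua Isles.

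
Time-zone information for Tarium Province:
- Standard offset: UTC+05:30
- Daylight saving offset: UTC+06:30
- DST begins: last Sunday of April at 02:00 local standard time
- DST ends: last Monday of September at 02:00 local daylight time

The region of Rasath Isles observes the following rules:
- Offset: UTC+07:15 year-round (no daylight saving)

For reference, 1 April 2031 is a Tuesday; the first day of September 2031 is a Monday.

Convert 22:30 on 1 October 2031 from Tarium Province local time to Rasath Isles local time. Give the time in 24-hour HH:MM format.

00:15

1 April 2031 is a Tuesday, so Sundays fall on 6, 13, 20, 27; the last is April 27.
1 September 2031 is a Monday, so Mondays fall on 1, 8, 15, 22, 29; the last is September 29.
1 October 2031 does not fall between 27 April and 29 September, so daylight saving is not in effect and Tarium Province is at UTC+05:30.
22:30 Tarium Province − 5h30m = 17:00 UTC.
Rasath Isles stays on UTC+07:15 all year.
17:00 UTC + 7h15m = 00:15 Rasath Isles (rolling into the next day, 2 October 2031).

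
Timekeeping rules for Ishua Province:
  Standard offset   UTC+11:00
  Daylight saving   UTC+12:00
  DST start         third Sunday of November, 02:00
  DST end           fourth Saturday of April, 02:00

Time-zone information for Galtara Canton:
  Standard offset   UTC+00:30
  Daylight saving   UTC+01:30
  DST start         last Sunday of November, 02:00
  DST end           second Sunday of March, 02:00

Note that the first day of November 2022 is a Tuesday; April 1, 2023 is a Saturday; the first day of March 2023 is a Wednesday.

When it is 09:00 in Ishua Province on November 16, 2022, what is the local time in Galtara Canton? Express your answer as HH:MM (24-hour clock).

1 November 2022 is a Tuesday, so the first Sunday is November 6 and the third is November 20.
1 April 2023 is a Saturday, so the first Saturday is April 1 and the fourth is April 22.
November 16, 2022 does not fall between 20 November 2022 and 22 April 2023, so daylight saving is not in effect and Ishua Province is at UTC+11:00.
09:00 Ishua Province − 11h = 22:00 UTC (rolling into the previous day, 15 November 2022).
1 November 2022 is a Tuesday, so Sundays fall on 6, 13, 20, 27; the last is November 27.
1 March 2023 is a Wednesday, so the first Sunday is March 5 and the second is March 12.
At the standard offset (UTC+00:30), 22:00 UTC + 0h30m = 22:30 Galtara Canton standard time.
Daylight saving runs 27 November 2022 – 12 March 2023; the standard-time date in Galtara Canton, November 15, 2022, is outside that window, so Galtara Canton is on standard time at UTC+00:30.
22:00 UTC + 0h30m = 22:30 Galtara Canton.

22:30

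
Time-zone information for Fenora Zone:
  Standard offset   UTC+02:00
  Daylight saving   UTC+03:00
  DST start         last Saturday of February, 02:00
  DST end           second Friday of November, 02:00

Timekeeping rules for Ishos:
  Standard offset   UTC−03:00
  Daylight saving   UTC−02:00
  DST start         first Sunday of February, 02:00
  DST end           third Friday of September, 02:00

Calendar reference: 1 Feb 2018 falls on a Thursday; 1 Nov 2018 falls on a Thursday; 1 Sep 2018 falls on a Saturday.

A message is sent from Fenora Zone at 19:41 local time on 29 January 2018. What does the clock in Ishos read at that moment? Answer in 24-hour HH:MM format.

14:41

1 February 2018 is a Thursday, so Saturdays fall on 3, 10, 17, 24; the last is February 24.
1 November 2018 is a Thursday, so the first Friday is November 2 and the second is November 9.
Daylight saving runs 24 February – 9 November; 29 January 2018 is outside that window, so Fenora Zone is on standard time at UTC+02:00.
19:41 Fenora Zone − 2h = 17:41 UTC.
1 February 2018 is a Thursday, so the first Sunday is February 4.
1 September 2018 is a Saturday, so the first Friday is September 7 and the third is September 21.
At the standard offset (UTC−03:00), 17:41 UTC − 3h = 14:41 Ishos standard time.
The standard-time date in Ishos, 29 January 2018, does not fall between 4 February and 21 September, so daylight saving is not in effect and Ishos is at UTC−03:00.
17:41 UTC − 3h = 14:41 Ishos.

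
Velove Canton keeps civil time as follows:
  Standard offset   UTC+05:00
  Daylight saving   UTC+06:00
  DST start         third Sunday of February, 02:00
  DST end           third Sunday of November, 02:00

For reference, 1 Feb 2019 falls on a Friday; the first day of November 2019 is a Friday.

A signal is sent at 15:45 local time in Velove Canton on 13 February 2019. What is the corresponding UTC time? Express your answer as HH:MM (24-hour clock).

10:45

1 February 2019 is a Friday, so the first Sunday is February 3 and the third is February 17.
1 November 2019 is a Friday, so the first Sunday is November 3 and the third is November 17.
13 February 2019 is outside the daylight-saving period (17 February – 17 November), so Velove Canton is on standard time, UTC+05:00.
15:45 local − 5h = 10:45 UTC.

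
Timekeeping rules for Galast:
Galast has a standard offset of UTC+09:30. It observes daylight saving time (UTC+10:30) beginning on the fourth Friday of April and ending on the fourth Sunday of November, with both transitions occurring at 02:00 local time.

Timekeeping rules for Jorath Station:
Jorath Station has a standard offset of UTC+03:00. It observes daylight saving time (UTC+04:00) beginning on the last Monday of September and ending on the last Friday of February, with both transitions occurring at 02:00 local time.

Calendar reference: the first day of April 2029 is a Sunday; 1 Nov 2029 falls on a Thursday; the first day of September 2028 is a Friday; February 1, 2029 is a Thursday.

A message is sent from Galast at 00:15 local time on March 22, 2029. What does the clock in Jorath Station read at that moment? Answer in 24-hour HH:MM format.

1 April 2029 is a Sunday, so the first Friday is April 6 and the fourth is April 27.
1 November 2029 is a Thursday, so the first Sunday is November 4 and the fourth is November 25.
March 22, 2029 is outside the daylight-saving period (27 April – 25 November), so Galast is on standard time, UTC+09:30.
00:15 Galast − 9h30m = 14:45 UTC (rolling into the previous day, 21 March 2029).
1 September 2028 is a Friday, so Mondays fall on 4, 11, 18, 25; the last is September 25.
1 February 2029 is a Thursday, so Fridays fall on 2, 9, 16, 23; the last is February 23.
At the standard offset (UTC+03:00), 14:45 UTC + 3h = 17:45 Jorath Station standard time.
The standard-time date in Jorath Station, March 21, 2029, is outside the daylight-saving period (25 September 2028 – 23 February 2029), so Jorath Station is on standard time, UTC+03:00.
14:45 UTC + 3h = 17:45 Jorath Station.

17:45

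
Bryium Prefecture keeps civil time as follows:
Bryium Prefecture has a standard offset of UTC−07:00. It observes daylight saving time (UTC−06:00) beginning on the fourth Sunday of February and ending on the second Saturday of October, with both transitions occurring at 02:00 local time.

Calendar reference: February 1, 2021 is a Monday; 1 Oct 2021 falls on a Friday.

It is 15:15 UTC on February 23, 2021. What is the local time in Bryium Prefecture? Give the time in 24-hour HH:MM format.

08:15

1 February 2021 is a Monday, so the first Sunday is February 7 and the fourth is February 28.
1 October 2021 is a Friday, so the first Saturday is October 2 and the second is October 9.
At the standard offset (UTC−07:00), 15:15 UTC − 7h = 08:15 Bryium Prefecture standard time.
The standard-time date in Bryium Prefecture, February 23, 2021, is outside the daylight-saving period (28 February – 9 October), so Bryium Prefecture is on standard time, UTC−07:00.
15:15 UTC − 7h = 08:15 local.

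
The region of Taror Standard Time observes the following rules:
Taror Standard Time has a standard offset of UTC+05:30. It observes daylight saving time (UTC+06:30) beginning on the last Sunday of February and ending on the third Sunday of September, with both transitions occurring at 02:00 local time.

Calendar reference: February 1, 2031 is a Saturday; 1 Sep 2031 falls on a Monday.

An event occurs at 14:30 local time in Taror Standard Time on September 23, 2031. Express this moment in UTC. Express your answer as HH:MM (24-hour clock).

1 February 2031 is a Saturday, so Sundays fall on 2, 9, 16, 23; the last is February 23.
1 September 2031 is a Monday, so the first Sunday is September 7 and the third is September 21.
September 23, 2031 is outside the daylight-saving period (23 February – 21 September), so Taror Standard Time is on standard time, UTC+05:30.
14:30 local − 5h30m = 09:00 UTC.

09:00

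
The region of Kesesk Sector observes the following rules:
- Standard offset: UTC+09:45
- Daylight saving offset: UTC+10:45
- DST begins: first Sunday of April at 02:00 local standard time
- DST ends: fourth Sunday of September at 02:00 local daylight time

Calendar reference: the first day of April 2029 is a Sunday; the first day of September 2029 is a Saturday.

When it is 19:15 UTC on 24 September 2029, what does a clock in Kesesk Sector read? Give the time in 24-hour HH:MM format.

05:00

1 April 2029 is a Sunday, so the first Sunday is April 1.
1 September 2029 is a Saturday, so the first Sunday is September 2 and the fourth is September 23.
At the standard offset (UTC+09:45), 19:15 UTC + 9h45m = 05:00 Kesesk Sector standard time (rolling into the next day, 25 September 2029).
The standard-time date in Kesesk Sector, 25 September 2029, does not fall between 1 April and 23 September, so daylight saving is not in effect and Kesesk Sector is at UTC+09:45.
19:15 UTC + 9h45m = 05:00 local (rolling into the next day, 25 September 2029).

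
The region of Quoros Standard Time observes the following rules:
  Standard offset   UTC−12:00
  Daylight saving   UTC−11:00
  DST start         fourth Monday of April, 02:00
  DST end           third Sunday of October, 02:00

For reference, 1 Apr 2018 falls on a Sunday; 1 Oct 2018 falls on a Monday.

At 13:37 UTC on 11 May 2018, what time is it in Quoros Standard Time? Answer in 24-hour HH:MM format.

1 April 2018 is a Sunday, so the first Monday is April 2 and the fourth is April 23.
1 October 2018 is a Monday, so the first Sunday is October 7 and the third is October 21.
At the standard offset (UTC−12:00), 13:37 UTC − 12h = 01:37 Quoros Standard Time standard time.
The standard-time date in Quoros Standard Time, 11 May 2018, lies within the daylight-saving period (23 April – 21 October), so Quoros Standard Time is on daylight time, UTC−11:00.
13:37 UTC − 11h = 02:37 local.

02:37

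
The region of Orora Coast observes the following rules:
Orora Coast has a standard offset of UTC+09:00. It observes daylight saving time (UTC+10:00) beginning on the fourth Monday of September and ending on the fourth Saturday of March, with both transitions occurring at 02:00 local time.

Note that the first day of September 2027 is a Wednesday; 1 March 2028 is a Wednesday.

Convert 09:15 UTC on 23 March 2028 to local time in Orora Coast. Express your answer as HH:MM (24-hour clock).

19:15

1 September 2027 is a Wednesday, so the first Monday is September 6 and the fourth is September 27.
1 March 2028 is a Wednesday, so the first Saturday is March 4 and the fourth is March 25.
At the standard offset (UTC+09:00), 09:15 UTC + 9h = 18:15 Orora Coast standard time.
The standard-time date in Orora Coast, 23 March 2028, falls between 27 September 2027 and 25 March 2028, so daylight saving is in effect and Orora Coast is at UTC+10:00.
09:15 UTC + 10h = 19:15 local.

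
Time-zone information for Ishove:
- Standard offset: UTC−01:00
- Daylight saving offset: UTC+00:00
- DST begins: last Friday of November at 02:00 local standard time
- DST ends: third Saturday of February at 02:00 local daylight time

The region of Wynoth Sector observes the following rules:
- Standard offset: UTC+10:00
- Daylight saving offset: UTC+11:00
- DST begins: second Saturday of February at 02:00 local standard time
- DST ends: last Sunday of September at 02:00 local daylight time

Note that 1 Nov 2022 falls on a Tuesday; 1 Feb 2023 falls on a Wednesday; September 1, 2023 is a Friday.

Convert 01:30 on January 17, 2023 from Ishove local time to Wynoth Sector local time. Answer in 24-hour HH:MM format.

1 November 2022 is a Tuesday, so Fridays fall on 4, 11, 18, 25; the last is November 25.
1 February 2023 is a Wednesday, so the first Saturday is February 4 and the third is February 18.
January 17, 2023 falls between 25 November 2022 and 18 February 2023, so daylight saving is in effect and Ishove is at UTC+00:00.
01:30 Ishove − 0h = 01:30 UTC.
1 February 2023 is a Wednesday, so the first Saturday is February 4 and the second is February 11.
1 September 2023 is a Friday, so Sundays fall on 3, 10, 17, 24; the last is September 24.
At the standard offset (UTC+10:00), 01:30 UTC + 10h = 11:30 Wynoth Sector standard time.
Daylight saving runs 11 February – 24 September; the standard-time date in Wynoth Sector, January 17, 2023, is outside that window, so Wynoth Sector is on standard time at UTC+10:00.
01:30 UTC + 10h = 11:30 Wynoth Sector.

11:30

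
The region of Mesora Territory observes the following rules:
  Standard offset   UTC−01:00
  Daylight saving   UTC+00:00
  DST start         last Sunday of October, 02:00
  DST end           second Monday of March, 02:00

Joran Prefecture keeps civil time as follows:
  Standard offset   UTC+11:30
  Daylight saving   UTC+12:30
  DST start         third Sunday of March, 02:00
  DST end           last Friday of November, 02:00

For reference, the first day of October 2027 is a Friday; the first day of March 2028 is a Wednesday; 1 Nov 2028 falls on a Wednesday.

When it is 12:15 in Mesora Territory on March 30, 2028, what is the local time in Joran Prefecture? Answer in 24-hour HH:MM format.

01:45

1 October 2027 is a Friday, so Sundays fall on 3, 10, 17, 24, 31; the last is October 31.
1 March 2028 is a Wednesday, so the first Monday is March 6 and the second is March 13.
March 30, 2028 does not fall between 31 October 2027 and 13 March 2028, so daylight saving is not in effect and Mesora Territory is at UTC−01:00.
12:15 Mesora Territory + 1h = 13:15 UTC.
1 March 2028 is a Wednesday, so the first Sunday is March 5 and the third is March 19.
1 November 2028 is a Wednesday, so Fridays fall on 3, 10, 17, 24; the last is November 24.
At the standard offset (UTC+11:30), 13:15 UTC + 11h30m = 00:45 Joran Prefecture standard time (rolling into the next day, 31 March 2028).
Daylight saving runs 19 March – 24 November; the standard-time date in Joran Prefecture, March 31, 2028, is inside that window, so Joran Prefecture is at UTC+12:30.
13:15 UTC + 12h30m = 01:45 Joran Prefecture (rolling into the next day, 31 March 2028).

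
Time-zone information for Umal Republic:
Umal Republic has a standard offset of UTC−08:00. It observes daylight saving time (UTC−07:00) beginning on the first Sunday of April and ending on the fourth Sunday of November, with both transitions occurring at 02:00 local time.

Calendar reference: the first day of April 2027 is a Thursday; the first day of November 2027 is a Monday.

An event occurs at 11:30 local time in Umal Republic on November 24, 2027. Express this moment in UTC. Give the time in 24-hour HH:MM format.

18:30

1 April 2027 is a Thursday, so the first Sunday is April 4.
1 November 2027 is a Monday, so the first Sunday is November 7 and the fourth is November 28.
November 24, 2027 falls between 4 April and 28 November, so daylight saving is in effect and Umal Republic is at UTC−07:00.
11:30 local + 7h = 18:30 UTC.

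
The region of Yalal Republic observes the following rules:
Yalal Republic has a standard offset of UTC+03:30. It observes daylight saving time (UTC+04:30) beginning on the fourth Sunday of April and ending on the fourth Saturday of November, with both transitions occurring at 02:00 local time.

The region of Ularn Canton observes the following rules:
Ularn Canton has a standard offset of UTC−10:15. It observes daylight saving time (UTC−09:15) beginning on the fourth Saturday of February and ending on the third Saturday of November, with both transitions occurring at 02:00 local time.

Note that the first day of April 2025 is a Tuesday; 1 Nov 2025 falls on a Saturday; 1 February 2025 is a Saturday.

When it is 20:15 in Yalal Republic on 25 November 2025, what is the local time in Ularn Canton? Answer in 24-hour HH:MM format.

1 April 2025 is a Tuesday, so the first Sunday is April 6 and the fourth is April 27.
1 November 2025 is a Saturday, so the first Saturday is November 1 and the fourth is November 22.
25 November 2025 is outside the daylight-saving period (27 April – 22 November), so Yalal Republic is on standard time, UTC+03:30.
20:15 Yalal Republic − 3h30m = 16:45 UTC.
1 February 2025 is a Saturday, so the first Saturday is February 1 and the fourth is February 22.
1 November 2025 is a Saturday, so the first Saturday is November 1 and the third is November 15.
At the standard offset (UTC−10:15), 16:45 UTC − 10h15m = 06:30 Ularn Canton standard time.
The standard-time date in Ularn Canton, 25 November 2025, is outside the daylight-saving period (22 February – 15 November), so Ularn Canton is on standard time, UTC−10:15.
16:45 UTC − 10h15m = 06:30 Ularn Canton.

06:30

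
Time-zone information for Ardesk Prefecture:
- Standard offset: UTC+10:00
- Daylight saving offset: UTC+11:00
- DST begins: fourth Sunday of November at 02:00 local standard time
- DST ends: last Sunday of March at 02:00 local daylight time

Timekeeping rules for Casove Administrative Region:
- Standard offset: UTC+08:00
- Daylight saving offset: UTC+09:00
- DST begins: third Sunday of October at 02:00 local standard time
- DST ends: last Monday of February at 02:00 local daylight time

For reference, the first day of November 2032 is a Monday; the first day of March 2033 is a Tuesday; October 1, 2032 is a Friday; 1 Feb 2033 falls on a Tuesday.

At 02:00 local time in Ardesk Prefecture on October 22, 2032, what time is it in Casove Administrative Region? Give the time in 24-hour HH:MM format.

01:00

1 November 2032 is a Monday, so the first Sunday is November 7 and the fourth is November 28.
1 March 2033 is a Tuesday, so Sundays fall on 6, 13, 20, 27; the last is March 27.
October 22, 2032 does not fall between 28 November 2032 and 27 March 2033, so daylight saving is not in effect and Ardesk Prefecture is at UTC+10:00.
02:00 Ardesk Prefecture − 10h = 16:00 UTC (rolling into the previous day, 21 October 2032).
1 October 2032 is a Friday, so the first Sunday is October 3 and the third is October 17.
1 February 2033 is a Tuesday, so Mondays fall on 7, 14, 21, 28; the last is February 28.
At the standard offset (UTC+08:00), 16:00 UTC + 8h = 00:00 Casove Administrative Region standard time (rolling into the next day, 22 October 2032).
Daylight saving runs 17 October 2032 – 28 February 2033; the standard-time date in Casove Administrative Region, October 22, 2032, is inside that window, so Casove Administrative Region is at UTC+09:00.
16:00 UTC + 9h = 01:00 Casove Administrative Region (rolling into the next day, 22 October 2032).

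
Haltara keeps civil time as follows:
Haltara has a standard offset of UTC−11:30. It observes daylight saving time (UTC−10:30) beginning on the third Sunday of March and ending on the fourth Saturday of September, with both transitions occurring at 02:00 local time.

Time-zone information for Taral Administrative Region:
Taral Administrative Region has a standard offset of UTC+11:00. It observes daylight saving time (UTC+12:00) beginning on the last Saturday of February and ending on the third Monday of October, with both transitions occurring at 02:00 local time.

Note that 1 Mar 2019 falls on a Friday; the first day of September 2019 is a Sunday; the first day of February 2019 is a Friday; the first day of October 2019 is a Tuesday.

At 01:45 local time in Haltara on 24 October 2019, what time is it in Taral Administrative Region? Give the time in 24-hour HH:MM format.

1 March 2019 is a Friday, so the first Sunday is March 3 and the third is March 17.
1 September 2019 is a Sunday, so the first Saturday is September 7 and the fourth is September 28.
Daylight saving runs 17 March – 28 September; 24 October 2019 is outside that window, so Haltara is on standard time at UTC−11:30.
01:45 Haltara + 11h30m = 13:15 UTC.
1 February 2019 is a Friday, so Saturdays fall on 2, 9, 16, 23; the last is February 23.
1 October 2019 is a Tuesday, so the first Monday is October 7 and the third is October 21.
At the standard offset (UTC+11:00), 13:15 UTC + 11h = 00:15 Taral Administrative Region standard time (rolling into the next day, 25 October 2019).
The standard-time date in Taral Administrative Region, 25 October 2019, is outside the daylight-saving period (23 February – 21 October), so Taral Administrative Region is on standard time, UTC+11:00.
13:15 UTC + 11h = 00:15 Taral Administrative Region (rolling into the next day, 25 October 2019).

00:15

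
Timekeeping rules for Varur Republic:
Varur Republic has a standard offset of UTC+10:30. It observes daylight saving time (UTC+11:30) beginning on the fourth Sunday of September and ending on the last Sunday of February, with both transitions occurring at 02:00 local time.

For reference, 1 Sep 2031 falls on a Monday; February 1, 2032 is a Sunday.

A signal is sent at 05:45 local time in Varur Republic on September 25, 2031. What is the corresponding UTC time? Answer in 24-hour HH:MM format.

19:15

1 September 2031 is a Monday, so the first Sunday is September 7 and the fourth is September 28.
1 February 2032 is a Sunday, so Sundays fall on 1, 8, 15, 22, 29; the last is February 29.
September 25, 2031 is outside the daylight-saving period (28 September 2031 – 29 February 2032), so Varur Republic is on standard time, UTC+10:30.
05:45 local − 10h30m = 19:15 UTC (rolling into the previous day, 24 September 2031).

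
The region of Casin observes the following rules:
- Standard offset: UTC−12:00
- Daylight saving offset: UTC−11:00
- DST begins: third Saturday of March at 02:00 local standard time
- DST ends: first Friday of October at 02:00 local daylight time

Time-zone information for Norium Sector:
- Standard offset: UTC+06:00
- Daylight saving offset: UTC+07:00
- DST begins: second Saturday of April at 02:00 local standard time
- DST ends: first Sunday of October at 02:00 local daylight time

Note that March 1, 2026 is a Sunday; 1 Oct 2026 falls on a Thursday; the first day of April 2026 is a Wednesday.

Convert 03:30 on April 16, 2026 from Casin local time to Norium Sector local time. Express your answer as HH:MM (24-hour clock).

1 March 2026 is a Sunday, so the first Saturday is March 7 and the third is March 21.
1 October 2026 is a Thursday, so the first Friday is October 2.
April 16, 2026 lies within the daylight-saving period (21 March – 2 October), so Casin is on daylight time, UTC−11:00.
03:30 Casin + 11h = 14:30 UTC.
1 April 2026 is a Wednesday, so the first Saturday is April 4 and the second is April 11.
1 October 2026 is a Thursday, so the first Sunday is October 4.
At the standard offset (UTC+06:00), 14:30 UTC + 6h = 20:30 Norium Sector standard time.
The standard-time date in Norium Sector, April 16, 2026, falls between 11 April and 4 October, so daylight saving is in effect and Norium Sector is at UTC+07:00.
14:30 UTC + 7h = 21:30 Norium Sector.

21:30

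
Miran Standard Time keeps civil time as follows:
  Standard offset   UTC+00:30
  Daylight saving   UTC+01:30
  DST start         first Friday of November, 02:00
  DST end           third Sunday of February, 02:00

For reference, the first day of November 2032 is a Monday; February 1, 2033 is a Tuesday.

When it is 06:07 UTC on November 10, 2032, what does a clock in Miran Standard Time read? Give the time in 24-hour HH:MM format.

1 November 2032 is a Monday, so the first Friday is November 5.
1 February 2033 is a Tuesday, so the first Sunday is February 6 and the third is February 20.
At the standard offset (UTC+00:30), 06:07 UTC + 0h30m = 06:37 Miran Standard Time standard time.
The standard-time date in Miran Standard Time, November 10, 2032, lies within the daylight-saving period (5 November 2032 – 20 February 2033), so Miran Standard Time is on daylight time, UTC+01:30.
06:07 UTC + 1h30m = 07:37 local.

07:37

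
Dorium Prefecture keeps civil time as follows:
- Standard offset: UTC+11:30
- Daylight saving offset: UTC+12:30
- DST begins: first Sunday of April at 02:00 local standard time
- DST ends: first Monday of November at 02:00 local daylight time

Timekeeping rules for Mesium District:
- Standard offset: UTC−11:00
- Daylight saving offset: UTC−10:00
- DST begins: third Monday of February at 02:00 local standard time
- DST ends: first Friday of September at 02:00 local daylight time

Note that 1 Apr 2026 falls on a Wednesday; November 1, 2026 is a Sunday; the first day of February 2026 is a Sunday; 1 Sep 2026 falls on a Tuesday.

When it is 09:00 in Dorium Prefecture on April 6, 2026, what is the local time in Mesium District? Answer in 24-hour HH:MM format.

10:30

1 April 2026 is a Wednesday, so the first Sunday is April 5.
1 November 2026 is a Sunday, so the first Monday is November 2.
April 6, 2026 lies within the daylight-saving period (5 April – 2 November), so Dorium Prefecture is on daylight time, UTC+12:30.
09:00 Dorium Prefecture − 12h30m = 20:30 UTC (rolling into the previous day, 5 April 2026).
1 February 2026 is a Sunday, so the first Monday is February 2 and the third is February 16.
1 September 2026 is a Tuesday, so the first Friday is September 4.
At the standard offset (UTC−11:00), 20:30 UTC − 11h = 09:30 Mesium District standard time.
The standard-time date in Mesium District, April 5, 2026, falls between 16 February and 4 September, so daylight saving is in effect and Mesium District is at UTC−10:00.
20:30 UTC − 10h = 10:30 Mesium District.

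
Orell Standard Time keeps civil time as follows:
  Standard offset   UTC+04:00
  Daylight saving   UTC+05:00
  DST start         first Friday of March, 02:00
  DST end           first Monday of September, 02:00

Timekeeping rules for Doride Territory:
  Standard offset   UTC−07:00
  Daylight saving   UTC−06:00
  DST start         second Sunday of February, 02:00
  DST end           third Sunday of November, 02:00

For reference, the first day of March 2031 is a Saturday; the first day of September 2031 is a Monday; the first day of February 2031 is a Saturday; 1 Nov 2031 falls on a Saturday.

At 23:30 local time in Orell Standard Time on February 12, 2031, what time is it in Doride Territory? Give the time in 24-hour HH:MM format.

1 March 2031 is a Saturday, so the first Friday is March 7.
1 September 2031 is a Monday, so the first Monday is September 1.
February 12, 2031 does not fall between 7 March and 1 September, so daylight saving is not in effect and Orell Standard Time is at UTC+04:00.
23:30 Orell Standard Time − 4h = 19:30 UTC.
1 February 2031 is a Saturday, so the first Sunday is February 2 and the second is February 9.
1 November 2031 is a Saturday, so the first Sunday is November 2 and the third is November 16.
At the standard offset (UTC−07:00), 19:30 UTC − 7h = 12:30 Doride Territory standard time.
The standard-time date in Doride Territory, February 12, 2031, falls between 9 February and 16 November, so daylight saving is in effect and Doride Territory is at UTC−06:00.
19:30 UTC − 6h = 13:30 Doride Territory.

13:30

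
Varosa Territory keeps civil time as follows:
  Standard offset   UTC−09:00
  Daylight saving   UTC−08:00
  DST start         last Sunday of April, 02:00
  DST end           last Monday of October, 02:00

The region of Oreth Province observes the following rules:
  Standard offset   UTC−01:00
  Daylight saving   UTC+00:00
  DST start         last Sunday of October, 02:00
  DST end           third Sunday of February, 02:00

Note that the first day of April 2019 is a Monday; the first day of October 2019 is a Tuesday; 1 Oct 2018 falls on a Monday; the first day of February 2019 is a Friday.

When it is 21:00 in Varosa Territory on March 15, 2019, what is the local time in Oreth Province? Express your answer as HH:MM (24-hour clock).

05:00

1 April 2019 is a Monday, so Sundays fall on 7, 14, 21, 28; the last is April 28.
1 October 2019 is a Tuesday, so Mondays fall on 7, 14, 21, 28; the last is October 28.
March 15, 2019 is outside the daylight-saving period (28 April – 28 October), so Varosa Territory is on standard time, UTC−09:00.
21:00 Varosa Territory + 9h = 06:00 UTC (rolling into the next day, 16 March 2019).
1 October 2018 is a Monday, so Sundays fall on 7, 14, 21, 28; the last is October 28.
1 February 2019 is a Friday, so the first Sunday is February 3 and the third is February 17.
At the standard offset (UTC−01:00), 06:00 UTC − 1h = 05:00 Oreth Province standard time.
The standard-time date in Oreth Province, March 16, 2019, does not fall between 28 October 2018 and 17 February 2019, so daylight saving is not in effect and Oreth Province is at UTC−01:00.
06:00 UTC − 1h = 05:00 Oreth Province.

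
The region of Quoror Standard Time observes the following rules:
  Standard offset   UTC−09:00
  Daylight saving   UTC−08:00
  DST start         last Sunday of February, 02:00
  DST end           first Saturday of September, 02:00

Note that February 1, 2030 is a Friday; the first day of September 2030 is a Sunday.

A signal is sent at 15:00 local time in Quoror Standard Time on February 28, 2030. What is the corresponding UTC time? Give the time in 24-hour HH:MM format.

23:00

1 February 2030 is a Friday, so Sundays fall on 3, 10, 17, 24; the last is February 24.
1 September 2030 is a Sunday, so the first Saturday is September 7.
February 28, 2030 lies within the daylight-saving period (24 February – 7 September), so Quoror Standard Time is on daylight time, UTC−08:00.
15:00 local + 8h = 23:00 UTC.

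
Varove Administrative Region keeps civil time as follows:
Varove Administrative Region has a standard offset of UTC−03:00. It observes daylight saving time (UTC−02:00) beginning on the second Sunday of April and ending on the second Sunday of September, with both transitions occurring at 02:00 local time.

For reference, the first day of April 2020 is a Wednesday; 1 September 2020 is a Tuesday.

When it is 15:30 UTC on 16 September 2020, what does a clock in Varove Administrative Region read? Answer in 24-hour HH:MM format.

1 April 2020 is a Wednesday, so the first Sunday is April 5 and the second is April 12.
1 September 2020 is a Tuesday, so the first Sunday is September 6 and the second is September 13.
At the standard offset (UTC−03:00), 15:30 UTC − 3h = 12:30 Varove Administrative Region standard time.
The standard-time date in Varove Administrative Region, 16 September 2020, is outside the daylight-saving period (12 April – 13 September), so Varove Administrative Region is on standard time, UTC−03:00.
15:30 UTC − 3h = 12:30 local.

12:30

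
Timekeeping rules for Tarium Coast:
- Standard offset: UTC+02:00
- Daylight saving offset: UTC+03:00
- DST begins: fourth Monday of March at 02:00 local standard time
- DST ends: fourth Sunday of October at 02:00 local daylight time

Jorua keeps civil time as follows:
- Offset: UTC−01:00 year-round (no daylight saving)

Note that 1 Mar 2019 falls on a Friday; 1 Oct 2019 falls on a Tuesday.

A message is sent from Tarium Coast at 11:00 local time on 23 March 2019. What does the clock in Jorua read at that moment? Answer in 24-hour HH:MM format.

08:00

1 March 2019 is a Friday, so the first Monday is March 4 and the fourth is March 25.
1 October 2019 is a Tuesday, so the first Sunday is October 6 and the fourth is October 27.
Daylight saving runs 25 March – 27 October; 23 March 2019 is outside that window, so Tarium Coast is on standard time at UTC+02:00.
11:00 Tarium Coast − 2h = 09:00 UTC.
Jorua stays on UTC−01:00 all year.
09:00 UTC − 1h = 08:00 Jorua.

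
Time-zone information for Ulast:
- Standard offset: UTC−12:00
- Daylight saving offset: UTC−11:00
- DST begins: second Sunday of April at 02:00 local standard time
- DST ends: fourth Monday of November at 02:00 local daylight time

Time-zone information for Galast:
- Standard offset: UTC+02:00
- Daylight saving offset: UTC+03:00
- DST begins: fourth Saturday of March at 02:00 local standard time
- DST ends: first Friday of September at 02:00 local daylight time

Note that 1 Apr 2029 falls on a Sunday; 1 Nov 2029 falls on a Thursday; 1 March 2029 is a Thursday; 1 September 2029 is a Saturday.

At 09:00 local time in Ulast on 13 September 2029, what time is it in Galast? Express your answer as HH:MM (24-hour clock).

22:00

1 April 2029 is a Sunday, so the first Sunday is April 1 and the second is April 8.
1 November 2029 is a Thursday, so the first Monday is November 5 and the fourth is November 26.
Daylight saving runs 8 April – 26 November; 13 September 2029 is inside that window, so Ulast is at UTC−11:00.
09:00 Ulast + 11h = 20:00 UTC.
1 March 2029 is a Thursday, so the first Saturday is March 3 and the fourth is March 24.
1 September 2029 is a Saturday, so the first Friday is September 7.
At the standard offset (UTC+02:00), 20:00 UTC + 2h = 22:00 Galast standard time.
The standard-time date in Galast, 13 September 2029, does not fall between 24 March and 7 September, so daylight saving is not in effect and Galast is at UTC+02:00.
20:00 UTC + 2h = 22:00 Galast.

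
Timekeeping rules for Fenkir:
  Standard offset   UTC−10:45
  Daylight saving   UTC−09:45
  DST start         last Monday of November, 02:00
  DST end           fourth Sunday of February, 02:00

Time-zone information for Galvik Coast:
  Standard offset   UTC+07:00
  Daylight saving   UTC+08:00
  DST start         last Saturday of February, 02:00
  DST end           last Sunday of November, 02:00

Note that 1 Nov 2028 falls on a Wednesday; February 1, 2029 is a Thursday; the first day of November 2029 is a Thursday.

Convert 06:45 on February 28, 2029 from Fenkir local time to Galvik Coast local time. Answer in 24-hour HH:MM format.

1 November 2028 is a Wednesday, so Mondays fall on 6, 13, 20, 27; the last is November 27.
1 February 2029 is a Thursday, so the first Sunday is February 4 and the fourth is February 25.
February 28, 2029 does not fall between 27 November 2028 and 25 February 2029, so daylight saving is not in effect and Fenkir is at UTC−10:45.
06:45 Fenkir + 10h45m = 17:30 UTC.
1 February 2029 is a Thursday, so Saturdays fall on 3, 10, 17, 24; the last is February 24.
1 November 2029 is a Thursday, so Sundays fall on 4, 11, 18, 25; the last is November 25.
At the standard offset (UTC+07:00), 17:30 UTC + 7h = 00:30 Galvik Coast standard time (rolling into the next day, 1 March 2029).
Daylight saving runs 24 February – 25 November; the standard-time date in Galvik Coast, March 1, 2029, is inside that window, so Galvik Coast is at UTC+08:00.
17:30 UTC + 8h = 01:30 Galvik Coast (rolling into the next day, 1 March 2029).

01:30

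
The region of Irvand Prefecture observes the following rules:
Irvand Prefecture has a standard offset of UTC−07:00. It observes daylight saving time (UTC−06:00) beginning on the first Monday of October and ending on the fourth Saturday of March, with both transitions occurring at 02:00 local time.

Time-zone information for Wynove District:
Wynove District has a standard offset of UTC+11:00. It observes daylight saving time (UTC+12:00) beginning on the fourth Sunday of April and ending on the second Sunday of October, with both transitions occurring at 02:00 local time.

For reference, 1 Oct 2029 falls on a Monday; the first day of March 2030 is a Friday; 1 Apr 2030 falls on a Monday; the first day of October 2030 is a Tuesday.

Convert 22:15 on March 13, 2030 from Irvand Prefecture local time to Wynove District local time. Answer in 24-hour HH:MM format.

1 October 2029 is a Monday, so the first Monday is October 1.
1 March 2030 is a Friday, so the first Saturday is March 2 and the fourth is March 23.
Daylight saving runs 1 October 2029 – 23 March 2030; March 13, 2030 is inside that window, so Irvand Prefecture is at UTC−06:00.
22:15 Irvand Prefecture + 6h = 04:15 UTC (rolling into the next day, 14 March 2030).
1 April 2030 is a Monday, so the first Sunday is April 7 and the fourth is April 28.
1 October 2030 is a Tuesday, so the first Sunday is October 6 and the second is October 13.
At the standard offset (UTC+11:00), 04:15 UTC + 11h = 15:15 Wynove District standard time.
Daylight saving runs 28 April – 13 October; the standard-time date in Wynove District, March 14, 2030, is outside that window, so Wynove District is on standard time at UTC+11:00.
04:15 UTC + 11h = 15:15 Wynove District.

15:15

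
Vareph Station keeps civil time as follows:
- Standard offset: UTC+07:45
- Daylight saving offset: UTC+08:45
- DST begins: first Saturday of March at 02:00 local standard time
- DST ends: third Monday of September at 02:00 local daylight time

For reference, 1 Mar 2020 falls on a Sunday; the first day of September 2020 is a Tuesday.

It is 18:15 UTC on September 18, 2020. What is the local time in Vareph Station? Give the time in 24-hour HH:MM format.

1 March 2020 is a Sunday, so the first Saturday is March 7.
1 September 2020 is a Tuesday, so the first Monday is September 7 and the third is September 21.
At the standard offset (UTC+07:45), 18:15 UTC + 7h45m = 02:00 Vareph Station standard time (rolling into the next day, 19 September 2020).
The standard-time date in Vareph Station, September 19, 2020, falls between 7 March and 21 September, so daylight saving is in effect and Vareph Station is at UTC+08:45.
18:15 UTC + 8h45m = 03:00 local (rolling into the next day, 19 September 2020).

03:00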